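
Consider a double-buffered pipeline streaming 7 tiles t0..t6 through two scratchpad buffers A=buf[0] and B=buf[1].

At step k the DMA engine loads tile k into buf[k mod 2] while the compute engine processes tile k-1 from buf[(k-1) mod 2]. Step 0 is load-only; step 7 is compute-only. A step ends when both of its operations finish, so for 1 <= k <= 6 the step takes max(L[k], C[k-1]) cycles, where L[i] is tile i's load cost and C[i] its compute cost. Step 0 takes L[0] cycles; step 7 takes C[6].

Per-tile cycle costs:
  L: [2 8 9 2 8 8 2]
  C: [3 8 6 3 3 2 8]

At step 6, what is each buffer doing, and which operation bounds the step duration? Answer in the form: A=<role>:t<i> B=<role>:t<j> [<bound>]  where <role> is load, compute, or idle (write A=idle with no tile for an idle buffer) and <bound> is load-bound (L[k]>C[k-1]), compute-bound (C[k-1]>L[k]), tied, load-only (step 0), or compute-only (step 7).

k=0 load=t0/2c comp=- wait=2 total=2
k=1 load=t1/8c comp=t0/3c wait=8 total=10
k=2 load=t2/9c comp=t1/8c wait=9 total=19
k=3 load=t3/2c comp=t2/6c wait=6 total=25
k=4 load=t4/8c comp=t3/3c wait=8 total=33
k=5 load=t5/8c comp=t4/3c wait=8 total=41
k=6 load=t6/2c comp=t5/2c wait=2 total=43
k=7 load=- comp=t6/8c wait=8 total=51

step 6: A=load:t6 B=compute:t5 [tied]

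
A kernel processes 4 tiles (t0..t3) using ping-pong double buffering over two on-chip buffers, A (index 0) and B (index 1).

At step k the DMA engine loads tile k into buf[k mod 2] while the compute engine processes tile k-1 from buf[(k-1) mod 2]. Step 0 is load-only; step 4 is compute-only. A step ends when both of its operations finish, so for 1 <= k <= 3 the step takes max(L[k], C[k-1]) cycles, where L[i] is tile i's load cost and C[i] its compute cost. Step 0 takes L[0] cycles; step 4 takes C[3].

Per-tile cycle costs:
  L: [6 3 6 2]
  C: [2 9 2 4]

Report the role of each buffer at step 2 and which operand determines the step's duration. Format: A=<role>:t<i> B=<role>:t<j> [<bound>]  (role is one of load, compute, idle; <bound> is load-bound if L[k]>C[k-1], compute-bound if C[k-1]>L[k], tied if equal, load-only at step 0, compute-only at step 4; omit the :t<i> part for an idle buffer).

step 2: A=load:t2 B=compute:t1 [compute-bound]

step 0: L[0]=6 → dur=6, Σ=6 | A=load:t0 B=idle [load-only]
step 1: L[1]=3 C[0]=2 → dur=3, Σ=9 | A=compute:t0 B=load:t1 [load-bound]
step 2: L[2]=6 C[1]=9 → dur=9, Σ=18 | A=load:t2 B=compute:t1 [compute-bound]
step 3: L[3]=2 C[2]=2 → dur=2, Σ=20 | A=compute:t2 B=load:t3 [tied]
step 4: C[3]=4 → dur=4, Σ=24 | A=idle B=compute:t3 [compute-only]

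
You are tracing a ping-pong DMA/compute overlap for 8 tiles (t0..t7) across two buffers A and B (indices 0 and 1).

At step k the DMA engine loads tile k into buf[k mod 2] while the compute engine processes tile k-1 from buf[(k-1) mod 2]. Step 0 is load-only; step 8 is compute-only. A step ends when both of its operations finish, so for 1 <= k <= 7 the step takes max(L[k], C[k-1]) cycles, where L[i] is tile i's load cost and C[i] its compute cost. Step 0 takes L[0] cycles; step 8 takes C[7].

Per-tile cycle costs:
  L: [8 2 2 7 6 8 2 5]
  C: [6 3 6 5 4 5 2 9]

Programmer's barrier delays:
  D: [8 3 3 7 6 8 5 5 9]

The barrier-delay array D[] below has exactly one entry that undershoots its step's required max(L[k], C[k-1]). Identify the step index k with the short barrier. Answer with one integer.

hazard at step 1

k=0 barrier L[0]=8→8c, D[0]=8 ok
k=1 barrier max(L[1]=2,C[0]=6)→6c, D[1]=3 SHORT
k=2 barrier max(L[2]=2,C[1]=3)→3c, D[2]=3 ok
k=3 barrier max(L[3]=7,C[2]=6)→7c, D[3]=7 ok
k=4 barrier max(L[4]=6,C[3]=5)→6c, D[4]=6 ok
k=5 barrier max(L[5]=8,C[4]=4)→8c, D[5]=8 ok
k=6 barrier max(L[6]=2,C[5]=5)→5c, D[6]=5 ok
k=7 barrier max(L[7]=5,C[6]=2)→5c, D[7]=5 ok
k=8 barrier C[7]=9→9c, D[8]=9 ok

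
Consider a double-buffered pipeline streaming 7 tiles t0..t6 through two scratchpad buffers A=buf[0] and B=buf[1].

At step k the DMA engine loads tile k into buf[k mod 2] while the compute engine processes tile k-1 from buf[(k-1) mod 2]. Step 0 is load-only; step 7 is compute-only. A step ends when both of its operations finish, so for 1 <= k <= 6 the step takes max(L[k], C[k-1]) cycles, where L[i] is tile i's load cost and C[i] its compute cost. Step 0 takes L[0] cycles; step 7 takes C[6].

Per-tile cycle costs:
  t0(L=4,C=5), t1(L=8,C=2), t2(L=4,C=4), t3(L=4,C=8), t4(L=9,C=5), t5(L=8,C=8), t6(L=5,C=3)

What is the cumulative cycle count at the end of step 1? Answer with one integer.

step 0: L[0]=4 → dur=4, Σ=4 | A=load:t0 B=idle [load-only]
step 1: L[1]=8 C[0]=5 → dur=8, Σ=12 | A=compute:t0 B=load:t1 [load-bound]
step 2: L[2]=4 C[1]=2 → dur=4, Σ=16 | A=load:t2 B=compute:t1 [load-bound]
step 3: L[3]=4 C[2]=4 → dur=4, Σ=20 | A=compute:t2 B=load:t3 [tied]
step 4: L[4]=9 C[3]=8 → dur=9, Σ=29 | A=load:t4 B=compute:t3 [load-bound]
step 5: L[5]=8 C[4]=5 → dur=8, Σ=37 | A=compute:t4 B=load:t5 [load-bound]
step 6: L[6]=5 C[5]=8 → dur=8, Σ=45 | A=load:t6 B=compute:t5 [compute-bound]
step 7: C[6]=3 → dur=3, Σ=48 | A=compute:t6 B=idle [compute-only]

end_cycle[1] = 12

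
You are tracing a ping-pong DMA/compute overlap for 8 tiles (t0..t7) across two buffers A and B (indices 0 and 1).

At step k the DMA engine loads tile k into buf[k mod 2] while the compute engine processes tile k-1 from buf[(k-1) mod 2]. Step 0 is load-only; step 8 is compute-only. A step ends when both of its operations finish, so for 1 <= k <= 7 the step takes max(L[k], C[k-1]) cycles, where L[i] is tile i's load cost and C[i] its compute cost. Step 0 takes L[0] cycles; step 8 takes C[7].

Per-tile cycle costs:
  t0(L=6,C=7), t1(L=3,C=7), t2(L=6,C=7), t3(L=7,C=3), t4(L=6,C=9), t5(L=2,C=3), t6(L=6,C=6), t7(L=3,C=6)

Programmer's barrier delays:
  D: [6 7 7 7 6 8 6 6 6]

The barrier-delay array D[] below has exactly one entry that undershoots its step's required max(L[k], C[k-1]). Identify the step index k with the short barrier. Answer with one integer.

hazard at step 5

k=0 barrier L[0]=6→6c, D[0]=6 ok
k=1 barrier max(L[1]=3,C[0]=7)→7c, D[1]=7 ok
k=2 barrier max(L[2]=6,C[1]=7)→7c, D[2]=7 ok
k=3 barrier max(L[3]=7,C[2]=7)→7c, D[3]=7 ok
k=4 barrier max(L[4]=6,C[3]=3)→6c, D[4]=6 ok
k=5 barrier max(L[5]=2,C[4]=9)→9c, D[5]=8 SHORT
k=6 barrier max(L[6]=6,C[5]=3)→6c, D[6]=6 ok
k=7 barrier max(L[7]=3,C[6]=6)→6c, D[7]=6 ok
k=8 barrier C[7]=6→6c, D[8]=6 ok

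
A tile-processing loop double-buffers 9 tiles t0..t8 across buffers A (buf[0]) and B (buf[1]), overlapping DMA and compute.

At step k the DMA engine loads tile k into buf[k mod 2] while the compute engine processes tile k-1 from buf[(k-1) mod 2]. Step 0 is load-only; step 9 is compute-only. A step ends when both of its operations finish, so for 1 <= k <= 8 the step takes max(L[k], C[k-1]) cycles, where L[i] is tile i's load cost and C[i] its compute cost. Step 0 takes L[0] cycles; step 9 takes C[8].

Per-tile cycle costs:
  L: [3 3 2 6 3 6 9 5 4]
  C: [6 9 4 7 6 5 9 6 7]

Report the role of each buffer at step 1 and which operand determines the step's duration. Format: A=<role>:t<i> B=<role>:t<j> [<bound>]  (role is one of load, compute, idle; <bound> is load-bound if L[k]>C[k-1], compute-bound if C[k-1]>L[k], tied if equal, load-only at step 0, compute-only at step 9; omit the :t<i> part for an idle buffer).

step 1: A=compute:t0 B=load:t1 [compute-bound]

step 0: L[0]=3 → dur=3, Σ=3 | A=load:t0 B=idle [load-only]
step 1: L[1]=3 C[0]=6 → dur=6, Σ=9 | A=compute:t0 B=load:t1 [compute-bound]
step 2: L[2]=2 C[1]=9 → dur=9, Σ=18 | A=load:t2 B=compute:t1 [compute-bound]
step 3: L[3]=6 C[2]=4 → dur=6, Σ=24 | A=compute:t2 B=load:t3 [load-bound]
step 4: L[4]=3 C[3]=7 → dur=7, Σ=31 | A=load:t4 B=compute:t3 [compute-bound]
step 5: L[5]=6 C[4]=6 → dur=6, Σ=37 | A=compute:t4 B=load:t5 [tied]
step 6: L[6]=9 C[5]=5 → dur=9, Σ=46 | A=load:t6 B=compute:t5 [load-bound]
step 7: L[7]=5 C[6]=9 → dur=9, Σ=55 | A=compute:t6 B=load:t7 [compute-bound]
step 8: L[8]=4 C[7]=6 → dur=6, Σ=61 | A=load:t8 B=compute:t7 [compute-bound]
step 9: C[8]=7 → dur=7, Σ=68 | A=compute:t8 B=idle [compute-only]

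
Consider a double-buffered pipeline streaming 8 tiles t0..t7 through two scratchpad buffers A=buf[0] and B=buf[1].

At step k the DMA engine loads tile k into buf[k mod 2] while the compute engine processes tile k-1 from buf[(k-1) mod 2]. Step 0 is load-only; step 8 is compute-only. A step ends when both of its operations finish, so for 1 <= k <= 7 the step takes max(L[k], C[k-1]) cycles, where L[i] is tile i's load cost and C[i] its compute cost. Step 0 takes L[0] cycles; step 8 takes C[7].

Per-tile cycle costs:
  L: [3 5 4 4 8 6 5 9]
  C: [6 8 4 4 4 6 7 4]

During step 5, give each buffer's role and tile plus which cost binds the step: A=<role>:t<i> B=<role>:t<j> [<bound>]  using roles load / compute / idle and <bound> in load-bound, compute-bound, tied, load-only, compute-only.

  0. 3=3c; end=3; A:t0 B:-
  1. max(5,6)=6c; end=9; A:t0 B:t1
  2. max(4,8)=8c; end=17; A:t2 B:t1
  3. max(4,4)=4c; end=21; A:t2 B:t3
  4. max(8,4)=8c; end=29; A:t4 B:t3
  5. max(6,4)=6c; end=35; A:t4 B:t5
  6. max(5,6)=6c; end=41; A:t6 B:t5
  7. max(9,7)=9c; end=50; A:t6 B:t7
  8. 4=4c; end=54; A:t6 B:t7

step 5: A=compute:t4 B=load:t5 [load-bound]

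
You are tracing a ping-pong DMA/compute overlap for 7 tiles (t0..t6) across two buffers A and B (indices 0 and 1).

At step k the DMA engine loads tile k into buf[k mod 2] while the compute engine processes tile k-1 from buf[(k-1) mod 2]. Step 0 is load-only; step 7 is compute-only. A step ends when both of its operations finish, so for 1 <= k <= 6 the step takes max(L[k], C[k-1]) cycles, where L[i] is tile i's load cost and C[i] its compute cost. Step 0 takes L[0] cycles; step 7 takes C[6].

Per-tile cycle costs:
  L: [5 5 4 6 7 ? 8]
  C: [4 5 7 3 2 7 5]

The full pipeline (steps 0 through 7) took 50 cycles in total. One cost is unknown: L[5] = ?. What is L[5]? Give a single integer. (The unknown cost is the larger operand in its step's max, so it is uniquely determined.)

L[5] = 8

step 0 | dur = L[0]=5 = 5
step 1 | dur = max(L[1]=5, C[0]=4) = 5
step 2 | dur = max(L[2]=4, C[1]=5) = 5
step 3 | dur = max(L[3]=6, C[2]=7) = 7
step 4 | dur = max(L[4]=7, C[3]=3) = 7
step 5 | dur = max(L[5]=?, C[4]=2) = L[5]  (unknown; binding)
step 6 | dur = max(L[6]=8, C[5]=7) = 8
step 7 | dur = C[6]=5 = 5
sum of known step durations = 42
dur[5] = total - known = 50 - 42 = 8
L[5] is the binding max in step 5, so L[5] = dur[5] = 8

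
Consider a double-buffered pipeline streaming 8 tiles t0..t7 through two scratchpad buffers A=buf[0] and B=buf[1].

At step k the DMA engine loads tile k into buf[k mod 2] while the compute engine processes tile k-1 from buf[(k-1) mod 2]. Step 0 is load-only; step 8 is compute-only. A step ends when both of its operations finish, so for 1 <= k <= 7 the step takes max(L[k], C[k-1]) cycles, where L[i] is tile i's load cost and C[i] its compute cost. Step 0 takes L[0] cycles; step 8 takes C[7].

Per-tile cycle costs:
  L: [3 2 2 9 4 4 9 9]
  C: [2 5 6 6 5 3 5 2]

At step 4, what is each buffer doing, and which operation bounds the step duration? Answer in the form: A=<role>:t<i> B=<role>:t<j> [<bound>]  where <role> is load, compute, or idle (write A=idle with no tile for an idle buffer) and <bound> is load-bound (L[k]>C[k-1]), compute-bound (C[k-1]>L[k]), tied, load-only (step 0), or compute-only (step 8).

step 4: A=load:t4 B=compute:t3 [compute-bound]

  0. 3=3c; end=3; A:t0 B:-
  1. max(2,2)=2c; end=5; A:t0 B:t1
  2. max(2,5)=5c; end=10; A:t2 B:t1
  3. max(9,6)=9c; end=19; A:t2 B:t3
  4. max(4,6)=6c; end=25; A:t4 B:t3
  5. max(4,5)=5c; end=30; A:t4 B:t5
  6. max(9,3)=9c; end=39; A:t6 B:t5
  7. max(9,5)=9c; end=48; A:t6 B:t7
  8. 2=2c; end=50; A:t6 B:t7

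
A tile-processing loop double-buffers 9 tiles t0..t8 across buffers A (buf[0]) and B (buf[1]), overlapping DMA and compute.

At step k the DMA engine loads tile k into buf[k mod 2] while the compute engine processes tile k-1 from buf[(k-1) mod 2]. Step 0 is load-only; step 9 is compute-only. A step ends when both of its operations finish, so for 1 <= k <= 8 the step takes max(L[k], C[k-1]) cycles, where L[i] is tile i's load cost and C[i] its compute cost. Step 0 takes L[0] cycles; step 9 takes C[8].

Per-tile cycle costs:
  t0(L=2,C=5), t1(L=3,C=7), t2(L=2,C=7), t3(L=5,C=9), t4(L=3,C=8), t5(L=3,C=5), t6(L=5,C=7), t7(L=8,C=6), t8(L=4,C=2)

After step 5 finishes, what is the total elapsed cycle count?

end_cycle[5] = 38

  0. 2=2c; end=2; A:t0 B:-
  1. max(3,5)=5c; end=7; A:t0 B:t1
  2. max(2,7)=7c; end=14; A:t2 B:t1
  3. max(5,7)=7c; end=21; A:t2 B:t3
  4. max(3,9)=9c; end=30; A:t4 B:t3
  5. max(3,8)=8c; end=38; A:t4 B:t5
  6. max(5,5)=5c; end=43; A:t6 B:t5
  7. max(8,7)=8c; end=51; A:t6 B:t7
  8. max(4,6)=6c; end=57; A:t8 B:t7
  9. 2=2c; end=59; A:t8 B:t7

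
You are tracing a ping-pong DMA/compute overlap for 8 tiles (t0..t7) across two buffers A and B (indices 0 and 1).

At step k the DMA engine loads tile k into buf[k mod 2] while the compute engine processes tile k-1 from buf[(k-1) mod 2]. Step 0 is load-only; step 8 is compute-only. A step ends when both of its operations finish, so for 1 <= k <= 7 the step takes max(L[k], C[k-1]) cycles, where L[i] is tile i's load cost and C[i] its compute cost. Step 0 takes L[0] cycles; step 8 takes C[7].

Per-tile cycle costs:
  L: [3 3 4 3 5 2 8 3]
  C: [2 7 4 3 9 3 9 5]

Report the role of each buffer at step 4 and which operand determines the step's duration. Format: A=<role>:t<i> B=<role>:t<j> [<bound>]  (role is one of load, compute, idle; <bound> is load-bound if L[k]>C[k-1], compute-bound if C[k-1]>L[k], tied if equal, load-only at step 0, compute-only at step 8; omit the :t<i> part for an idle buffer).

step 4: A=load:t4 B=compute:t3 [load-bound]

[0] DMA t0→A (3c) ∥ CU idle ⇒ 3c, clock 3
[1] DMA t1→B (3c) ∥ CU A:t0 (2c) ⇒ 3c, clock 6
[2] DMA t2→A (4c) ∥ CU B:t1 (7c) ⇒ 7c, clock 13
[3] DMA t3→B (3c) ∥ CU A:t2 (4c) ⇒ 4c, clock 17
[4] DMA t4→A (5c) ∥ CU B:t3 (3c) ⇒ 5c, clock 22
[5] DMA t5→B (2c) ∥ CU A:t4 (9c) ⇒ 9c, clock 31
[6] DMA t6→A (8c) ∥ CU B:t5 (3c) ⇒ 8c, clock 39
[7] DMA t7→B (3c) ∥ CU A:t6 (9c) ⇒ 9c, clock 48
[8] DMA idle ∥ CU B:t7 (5c) ⇒ 5c, clock 53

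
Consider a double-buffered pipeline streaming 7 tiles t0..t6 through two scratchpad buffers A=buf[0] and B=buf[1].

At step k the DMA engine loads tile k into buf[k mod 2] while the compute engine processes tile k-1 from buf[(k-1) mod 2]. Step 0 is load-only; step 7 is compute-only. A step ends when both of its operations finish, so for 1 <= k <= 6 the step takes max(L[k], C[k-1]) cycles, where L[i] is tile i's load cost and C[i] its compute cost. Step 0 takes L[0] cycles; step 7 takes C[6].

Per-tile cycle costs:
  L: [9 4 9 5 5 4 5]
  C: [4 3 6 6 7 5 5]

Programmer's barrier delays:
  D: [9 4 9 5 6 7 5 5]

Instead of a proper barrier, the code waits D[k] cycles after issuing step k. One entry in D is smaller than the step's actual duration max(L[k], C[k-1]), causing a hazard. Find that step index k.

[0] required=L[0]=9=9 vs D=9 ok
[1] required=max(L[1]=4,C[0]=4)=4 vs D=4 ok
[2] required=max(L[2]=9,C[1]=3)=9 vs D=9 ok
[3] required=max(L[3]=5,C[2]=6)=6 vs D=5 SHORT
[4] required=max(L[4]=5,C[3]=6)=6 vs D=6 ok
[5] required=max(L[5]=4,C[4]=7)=7 vs D=7 ok
[6] required=max(L[6]=5,C[5]=5)=5 vs D=5 ok
[7] required=C[6]=5=5 vs D=5 ok

hazard at step 3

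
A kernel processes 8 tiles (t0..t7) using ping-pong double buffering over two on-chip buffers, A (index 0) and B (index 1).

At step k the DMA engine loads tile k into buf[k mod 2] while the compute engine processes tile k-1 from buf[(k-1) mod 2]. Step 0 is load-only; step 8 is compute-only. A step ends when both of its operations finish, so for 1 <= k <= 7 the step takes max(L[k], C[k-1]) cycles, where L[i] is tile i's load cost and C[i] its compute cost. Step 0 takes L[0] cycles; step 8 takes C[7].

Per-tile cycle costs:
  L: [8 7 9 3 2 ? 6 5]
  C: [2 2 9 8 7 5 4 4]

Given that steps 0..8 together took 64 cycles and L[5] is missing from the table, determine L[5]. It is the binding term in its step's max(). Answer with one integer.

L[5] = 8

step 0 | dur = L[0]=8 = 8
step 1 | dur = max(L[1]=7, C[0]=2) = 7
step 2 | dur = max(L[2]=9, C[1]=2) = 9
step 3 | dur = max(L[3]=3, C[2]=9) = 9
step 4 | dur = max(L[4]=2, C[3]=8) = 8
step 5 | dur = max(L[5]=?, C[4]=7) = L[5]  (unknown; binding)
step 6 | dur = max(L[6]=6, C[5]=5) = 6
step 7 | dur = max(L[7]=5, C[6]=4) = 5
step 8 | dur = C[7]=4 = 4
sum of known step durations = 56
dur[5] = total - known = 64 - 56 = 8
L[5] is the binding max in step 5, so L[5] = dur[5] = 8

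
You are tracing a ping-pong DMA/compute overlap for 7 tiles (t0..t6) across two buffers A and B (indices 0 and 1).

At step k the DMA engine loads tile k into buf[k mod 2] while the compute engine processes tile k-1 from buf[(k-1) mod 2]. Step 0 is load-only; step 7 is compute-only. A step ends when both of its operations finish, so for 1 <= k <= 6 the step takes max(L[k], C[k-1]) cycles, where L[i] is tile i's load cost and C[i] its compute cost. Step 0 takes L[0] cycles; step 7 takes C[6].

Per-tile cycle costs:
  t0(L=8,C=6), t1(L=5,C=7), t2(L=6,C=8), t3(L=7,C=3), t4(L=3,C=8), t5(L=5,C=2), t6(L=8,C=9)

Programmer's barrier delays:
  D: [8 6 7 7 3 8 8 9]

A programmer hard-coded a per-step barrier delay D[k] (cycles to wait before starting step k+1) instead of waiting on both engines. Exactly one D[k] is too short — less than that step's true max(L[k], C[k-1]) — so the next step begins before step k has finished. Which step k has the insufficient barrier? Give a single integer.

hazard at step 3

step 0: need L[0]=8 = 8; D[0]=8 ok
step 1: need max(L[1]=5,C[0]=6) = 6; D[1]=6 ok
step 2: need max(L[2]=6,C[1]=7) = 7; D[2]=7 ok
step 3: need max(L[3]=7,C[2]=8) = 8; D[3]=7 SHORT
step 4: need max(L[4]=3,C[3]=3) = 3; D[4]=3 ok
step 5: need max(L[5]=5,C[4]=8) = 8; D[5]=8 ok
step 6: need max(L[6]=8,C[5]=2) = 8; D[6]=8 ok
step 7: need C[6]=9 = 9; D[7]=9 ok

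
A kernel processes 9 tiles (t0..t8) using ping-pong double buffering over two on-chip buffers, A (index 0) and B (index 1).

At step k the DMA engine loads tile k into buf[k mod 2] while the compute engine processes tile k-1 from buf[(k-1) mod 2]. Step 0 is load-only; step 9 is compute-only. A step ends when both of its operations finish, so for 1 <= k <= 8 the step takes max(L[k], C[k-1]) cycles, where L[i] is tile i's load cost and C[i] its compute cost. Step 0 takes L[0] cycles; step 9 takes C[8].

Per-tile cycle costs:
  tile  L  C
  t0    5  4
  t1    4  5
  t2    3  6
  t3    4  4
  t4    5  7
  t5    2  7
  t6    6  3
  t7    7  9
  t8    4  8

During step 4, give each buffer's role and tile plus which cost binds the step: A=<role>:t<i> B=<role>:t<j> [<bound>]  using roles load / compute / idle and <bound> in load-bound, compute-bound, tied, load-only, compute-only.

step 4: A=load:t4 B=compute:t3 [load-bound]

step 0: L[0]=5 → dur=5, Σ=5 | A=load:t0 B=idle [load-only]
step 1: L[1]=4 C[0]=4 → dur=4, Σ=9 | A=compute:t0 B=load:t1 [tied]
step 2: L[2]=3 C[1]=5 → dur=5, Σ=14 | A=load:t2 B=compute:t1 [compute-bound]
step 3: L[3]=4 C[2]=6 → dur=6, Σ=20 | A=compute:t2 B=load:t3 [compute-bound]
step 4: L[4]=5 C[3]=4 → dur=5, Σ=25 | A=load:t4 B=compute:t3 [load-bound]
step 5: L[5]=2 C[4]=7 → dur=7, Σ=32 | A=compute:t4 B=load:t5 [compute-bound]
step 6: L[6]=6 C[5]=7 → dur=7, Σ=39 | A=load:t6 B=compute:t5 [compute-bound]
step 7: L[7]=7 C[6]=3 → dur=7, Σ=46 | A=compute:t6 B=load:t7 [load-bound]
step 8: L[8]=4 C[7]=9 → dur=9, Σ=55 | A=load:t8 B=compute:t7 [compute-bound]
step 9: C[8]=8 → dur=8, Σ=63 | A=compute:t8 B=idle [compute-only]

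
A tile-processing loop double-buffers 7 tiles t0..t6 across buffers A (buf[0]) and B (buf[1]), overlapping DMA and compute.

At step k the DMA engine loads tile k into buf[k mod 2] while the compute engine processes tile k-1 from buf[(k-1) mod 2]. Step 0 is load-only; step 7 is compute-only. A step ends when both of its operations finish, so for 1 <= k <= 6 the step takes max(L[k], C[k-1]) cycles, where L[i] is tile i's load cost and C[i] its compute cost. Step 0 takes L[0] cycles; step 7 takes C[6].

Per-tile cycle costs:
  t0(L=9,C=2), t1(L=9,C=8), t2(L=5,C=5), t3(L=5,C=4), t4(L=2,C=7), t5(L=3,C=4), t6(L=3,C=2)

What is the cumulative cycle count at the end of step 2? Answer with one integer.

step 0: L[0]=9 → dur=9, Σ=9 | A=load:t0 B=idle [load-only]
step 1: L[1]=9 C[0]=2 → dur=9, Σ=18 | A=compute:t0 B=load:t1 [load-bound]
step 2: L[2]=5 C[1]=8 → dur=8, Σ=26 | A=load:t2 B=compute:t1 [compute-bound]
step 3: L[3]=5 C[2]=5 → dur=5, Σ=31 | A=compute:t2 B=load:t3 [tied]
step 4: L[4]=2 C[3]=4 → dur=4, Σ=35 | A=load:t4 B=compute:t3 [compute-bound]
step 5: L[5]=3 C[4]=7 → dur=7, Σ=42 | A=compute:t4 B=load:t5 [compute-bound]
step 6: L[6]=3 C[5]=4 → dur=4, Σ=46 | A=load:t6 B=compute:t5 [compute-bound]
step 7: C[6]=2 → dur=2, Σ=48 | A=compute:t6 B=idle [compute-only]

end_cycle[2] = 26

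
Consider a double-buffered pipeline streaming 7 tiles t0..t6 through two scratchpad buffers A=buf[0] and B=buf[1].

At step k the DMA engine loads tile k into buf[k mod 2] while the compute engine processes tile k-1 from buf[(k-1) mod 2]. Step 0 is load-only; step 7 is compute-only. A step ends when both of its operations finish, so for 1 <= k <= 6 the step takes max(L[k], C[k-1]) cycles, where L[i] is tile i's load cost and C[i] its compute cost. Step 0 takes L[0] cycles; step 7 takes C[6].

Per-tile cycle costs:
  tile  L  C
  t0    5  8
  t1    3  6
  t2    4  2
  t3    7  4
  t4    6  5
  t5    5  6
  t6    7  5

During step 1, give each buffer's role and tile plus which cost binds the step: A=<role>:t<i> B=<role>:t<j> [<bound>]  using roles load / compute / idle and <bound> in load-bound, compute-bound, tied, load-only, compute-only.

k=0 load=t0/5c comp=- wait=5 total=5
k=1 load=t1/3c comp=t0/8c wait=8 total=13
k=2 load=t2/4c comp=t1/6c wait=6 total=19
k=3 load=t3/7c comp=t2/2c wait=7 total=26
k=4 load=t4/6c comp=t3/4c wait=6 total=32
k=5 load=t5/5c comp=t4/5c wait=5 total=37
k=6 load=t6/7c comp=t5/6c wait=7 total=44
k=7 load=- comp=t6/5c wait=5 total=49

step 1: A=compute:t0 B=load:t1 [compute-bound]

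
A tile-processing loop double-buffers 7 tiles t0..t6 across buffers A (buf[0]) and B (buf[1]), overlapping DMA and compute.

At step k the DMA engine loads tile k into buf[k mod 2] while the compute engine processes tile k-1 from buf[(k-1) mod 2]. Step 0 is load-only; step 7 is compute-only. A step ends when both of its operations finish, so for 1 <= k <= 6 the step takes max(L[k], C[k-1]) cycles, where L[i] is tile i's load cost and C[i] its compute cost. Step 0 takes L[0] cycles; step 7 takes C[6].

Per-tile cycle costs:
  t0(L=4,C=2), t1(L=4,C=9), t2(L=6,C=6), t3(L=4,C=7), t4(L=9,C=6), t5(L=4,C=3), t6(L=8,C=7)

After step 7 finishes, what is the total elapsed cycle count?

[0] DMA t0→A (4c) ∥ CU idle ⇒ 4c, clock 4
[1] DMA t1→B (4c) ∥ CU A:t0 (2c) ⇒ 4c, clock 8
[2] DMA t2→A (6c) ∥ CU B:t1 (9c) ⇒ 9c, clock 17
[3] DMA t3→B (4c) ∥ CU A:t2 (6c) ⇒ 6c, clock 23
[4] DMA t4→A (9c) ∥ CU B:t3 (7c) ⇒ 9c, clock 32
[5] DMA t5→B (4c) ∥ CU A:t4 (6c) ⇒ 6c, clock 38
[6] DMA t6→A (8c) ∥ CU B:t5 (3c) ⇒ 8c, clock 46
[7] DMA idle ∥ CU A:t6 (7c) ⇒ 7c, clock 53

end_cycle[7] = 53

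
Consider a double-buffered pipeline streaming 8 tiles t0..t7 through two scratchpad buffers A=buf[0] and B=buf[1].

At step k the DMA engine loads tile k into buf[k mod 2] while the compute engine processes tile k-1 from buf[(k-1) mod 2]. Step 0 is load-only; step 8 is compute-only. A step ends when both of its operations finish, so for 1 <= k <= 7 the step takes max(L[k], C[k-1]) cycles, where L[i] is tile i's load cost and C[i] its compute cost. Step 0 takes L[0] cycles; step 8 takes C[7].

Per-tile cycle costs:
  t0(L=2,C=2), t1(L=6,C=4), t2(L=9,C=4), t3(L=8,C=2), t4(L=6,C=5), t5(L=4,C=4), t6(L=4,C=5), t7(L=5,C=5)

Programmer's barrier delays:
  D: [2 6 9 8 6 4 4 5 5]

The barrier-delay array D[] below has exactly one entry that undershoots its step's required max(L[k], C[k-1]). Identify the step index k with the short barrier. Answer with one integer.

[0] required=L[0]=2=2 vs D=2 ok
[1] required=max(L[1]=6,C[0]=2)=6 vs D=6 ok
[2] required=max(L[2]=9,C[1]=4)=9 vs D=9 ok
[3] required=max(L[3]=8,C[2]=4)=8 vs D=8 ok
[4] required=max(L[4]=6,C[3]=2)=6 vs D=6 ok
[5] required=max(L[5]=4,C[4]=5)=5 vs D=4 SHORT
[6] required=max(L[6]=4,C[5]=4)=4 vs D=4 ok
[7] required=max(L[7]=5,C[6]=5)=5 vs D=5 ok
[8] required=C[7]=5=5 vs D=5 ok

hazard at step 5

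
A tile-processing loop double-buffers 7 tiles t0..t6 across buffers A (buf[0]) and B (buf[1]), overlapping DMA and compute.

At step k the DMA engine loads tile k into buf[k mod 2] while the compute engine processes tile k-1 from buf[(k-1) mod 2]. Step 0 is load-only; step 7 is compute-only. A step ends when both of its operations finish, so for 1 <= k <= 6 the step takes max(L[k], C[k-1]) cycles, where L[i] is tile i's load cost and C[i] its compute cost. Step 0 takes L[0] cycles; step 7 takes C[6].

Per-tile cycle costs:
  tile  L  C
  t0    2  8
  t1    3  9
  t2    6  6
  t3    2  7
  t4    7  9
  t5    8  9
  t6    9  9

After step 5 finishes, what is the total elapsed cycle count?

k=0 load=t0/2c comp=- wait=2 total=2
k=1 load=t1/3c comp=t0/8c wait=8 total=10
k=2 load=t2/6c comp=t1/9c wait=9 total=19
k=3 load=t3/2c comp=t2/6c wait=6 total=25
k=4 load=t4/7c comp=t3/7c wait=7 total=32
k=5 load=t5/8c comp=t4/9c wait=9 total=41
k=6 load=t6/9c comp=t5/9c wait=9 total=50
k=7 load=- comp=t6/9c wait=9 total=59

end_cycle[5] = 41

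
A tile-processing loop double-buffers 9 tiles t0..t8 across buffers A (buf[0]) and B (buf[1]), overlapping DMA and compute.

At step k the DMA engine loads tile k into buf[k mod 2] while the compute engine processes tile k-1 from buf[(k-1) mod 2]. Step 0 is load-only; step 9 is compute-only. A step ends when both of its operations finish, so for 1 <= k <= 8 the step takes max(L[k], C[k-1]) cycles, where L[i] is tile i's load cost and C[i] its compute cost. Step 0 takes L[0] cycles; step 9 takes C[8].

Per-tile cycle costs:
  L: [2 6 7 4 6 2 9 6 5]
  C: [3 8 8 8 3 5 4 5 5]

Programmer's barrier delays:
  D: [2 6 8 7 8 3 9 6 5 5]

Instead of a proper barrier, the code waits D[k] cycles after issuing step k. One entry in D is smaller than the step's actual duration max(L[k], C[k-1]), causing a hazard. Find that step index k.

hazard at step 3

step 0: need L[0]=2 = 2; D[0]=2 ok
step 1: need max(L[1]=6,C[0]=3) = 6; D[1]=6 ok
step 2: need max(L[2]=7,C[1]=8) = 8; D[2]=8 ok
step 3: need max(L[3]=4,C[2]=8) = 8; D[3]=7 SHORT
step 4: need max(L[4]=6,C[3]=8) = 8; D[4]=8 ok
step 5: need max(L[5]=2,C[4]=3) = 3; D[5]=3 ok
step 6: need max(L[6]=9,C[5]=5) = 9; D[6]=9 ok
step 7: need max(L[7]=6,C[6]=4) = 6; D[7]=6 ok
step 8: need max(L[8]=5,C[7]=5) = 5; D[8]=5 ok
step 9: need C[8]=5 = 5; D[9]=5 ok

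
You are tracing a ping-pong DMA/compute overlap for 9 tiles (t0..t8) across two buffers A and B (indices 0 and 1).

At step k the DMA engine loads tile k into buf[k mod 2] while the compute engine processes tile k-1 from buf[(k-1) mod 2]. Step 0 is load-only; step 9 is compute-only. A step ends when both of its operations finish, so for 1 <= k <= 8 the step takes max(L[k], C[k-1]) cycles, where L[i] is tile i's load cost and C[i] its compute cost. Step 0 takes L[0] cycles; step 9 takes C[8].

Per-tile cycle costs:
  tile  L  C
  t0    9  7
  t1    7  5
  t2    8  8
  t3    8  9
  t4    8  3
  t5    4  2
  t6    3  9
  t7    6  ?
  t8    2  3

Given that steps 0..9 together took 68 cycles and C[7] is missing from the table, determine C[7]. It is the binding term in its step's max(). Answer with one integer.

step 0 → dur = L[0]=9 = 9
step 1 → dur = max(L[1]=7, C[0]=7) = 7
step 2 → dur = max(L[2]=8, C[1]=5) = 8
step 3 → dur = max(L[3]=8, C[2]=8) = 8
step 4 → dur = max(L[4]=8, C[3]=9) = 9
step 5 → dur = max(L[5]=4, C[4]=3) = 4
step 6 → dur = max(L[6]=3, C[5]=2) = 3
step 7 → dur = max(L[7]=6, C[6]=9) = 9
step 8 → dur = max(L[8]=2, C[7]=?) = C[7]  (unknown; binding)
step 9 → dur = C[8]=3 = 3
sum of known step durations = 60
dur[8] = total - known = 68 - 60 = 8
C[7] is the binding max in step 8, so C[7] = dur[8] = 8

C[7] = 8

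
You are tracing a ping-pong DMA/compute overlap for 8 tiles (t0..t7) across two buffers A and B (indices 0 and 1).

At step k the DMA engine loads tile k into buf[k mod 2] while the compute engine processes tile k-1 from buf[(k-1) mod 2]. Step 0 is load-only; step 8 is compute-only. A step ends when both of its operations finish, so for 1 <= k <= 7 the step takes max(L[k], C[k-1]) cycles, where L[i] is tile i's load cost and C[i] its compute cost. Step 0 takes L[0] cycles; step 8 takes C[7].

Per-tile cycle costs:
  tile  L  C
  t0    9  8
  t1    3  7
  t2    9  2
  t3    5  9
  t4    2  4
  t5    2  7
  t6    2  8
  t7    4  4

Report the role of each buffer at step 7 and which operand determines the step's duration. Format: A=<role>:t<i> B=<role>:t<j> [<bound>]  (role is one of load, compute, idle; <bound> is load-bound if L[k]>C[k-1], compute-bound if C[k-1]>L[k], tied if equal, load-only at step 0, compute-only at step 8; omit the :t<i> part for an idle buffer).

step 7: A=compute:t6 B=load:t7 [compute-bound]

step 0: L[0]=9 → dur=9, Σ=9 | A=load:t0 B=idle [load-only]
step 1: L[1]=3 C[0]=8 → dur=8, Σ=17 | A=compute:t0 B=load:t1 [compute-bound]
step 2: L[2]=9 C[1]=7 → dur=9, Σ=26 | A=load:t2 B=compute:t1 [load-bound]
step 3: L[3]=5 C[2]=2 → dur=5, Σ=31 | A=compute:t2 B=load:t3 [load-bound]
step 4: L[4]=2 C[3]=9 → dur=9, Σ=40 | A=load:t4 B=compute:t3 [compute-bound]
step 5: L[5]=2 C[4]=4 → dur=4, Σ=44 | A=compute:t4 B=load:t5 [compute-bound]
step 6: L[6]=2 C[5]=7 → dur=7, Σ=51 | A=load:t6 B=compute:t5 [compute-bound]
step 7: L[7]=4 C[6]=8 → dur=8, Σ=59 | A=compute:t6 B=load:t7 [compute-bound]
step 8: C[7]=4 → dur=4, Σ=63 | A=idle B=compute:t7 [compute-only]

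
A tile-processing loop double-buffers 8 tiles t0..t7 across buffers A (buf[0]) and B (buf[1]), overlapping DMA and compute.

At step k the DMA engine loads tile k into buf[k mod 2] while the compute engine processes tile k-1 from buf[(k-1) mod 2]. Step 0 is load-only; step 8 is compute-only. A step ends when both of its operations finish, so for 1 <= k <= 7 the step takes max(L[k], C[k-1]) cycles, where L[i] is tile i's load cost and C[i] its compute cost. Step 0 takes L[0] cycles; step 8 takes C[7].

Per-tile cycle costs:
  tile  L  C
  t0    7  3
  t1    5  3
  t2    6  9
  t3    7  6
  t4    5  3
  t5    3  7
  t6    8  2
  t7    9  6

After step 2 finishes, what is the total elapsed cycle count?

  0. 7=7c; end=7; A:t0 B:-
  1. max(5,3)=5c; end=12; A:t0 B:t1
  2. max(6,3)=6c; end=18; A:t2 B:t1
  3. max(7,9)=9c; end=27; A:t2 B:t3
  4. max(5,6)=6c; end=33; A:t4 B:t3
  5. max(3,3)=3c; end=36; A:t4 B:t5
  6. max(8,7)=8c; end=44; A:t6 B:t5
  7. max(9,2)=9c; end=53; A:t6 B:t7
  8. 6=6c; end=59; A:t6 B:t7

end_cycle[2] = 18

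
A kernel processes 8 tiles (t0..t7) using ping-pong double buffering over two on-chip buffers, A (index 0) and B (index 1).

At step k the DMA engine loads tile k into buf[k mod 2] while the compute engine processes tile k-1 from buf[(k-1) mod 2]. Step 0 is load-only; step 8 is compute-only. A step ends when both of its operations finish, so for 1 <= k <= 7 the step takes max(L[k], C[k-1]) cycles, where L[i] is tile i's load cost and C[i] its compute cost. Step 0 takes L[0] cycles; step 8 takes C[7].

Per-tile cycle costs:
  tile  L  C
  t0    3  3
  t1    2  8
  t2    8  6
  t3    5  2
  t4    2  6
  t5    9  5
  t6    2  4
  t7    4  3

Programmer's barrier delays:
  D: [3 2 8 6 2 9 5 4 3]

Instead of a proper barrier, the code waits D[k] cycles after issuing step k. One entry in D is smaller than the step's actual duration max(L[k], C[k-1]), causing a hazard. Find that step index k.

step 0: need L[0]=3 = 3; D[0]=3 ok
step 1: need max(L[1]=2,C[0]=3) = 3; D[1]=2 SHORT
step 2: need max(L[2]=8,C[1]=8) = 8; D[2]=8 ok
step 3: need max(L[3]=5,C[2]=6) = 6; D[3]=6 ok
step 4: need max(L[4]=2,C[3]=2) = 2; D[4]=2 ok
step 5: need max(L[5]=9,C[4]=6) = 9; D[5]=9 ok
step 6: need max(L[6]=2,C[5]=5) = 5; D[6]=5 ok
step 7: need max(L[7]=4,C[6]=4) = 4; D[7]=4 ok
step 8: need C[7]=3 = 3; D[8]=3 ok

hazard at step 1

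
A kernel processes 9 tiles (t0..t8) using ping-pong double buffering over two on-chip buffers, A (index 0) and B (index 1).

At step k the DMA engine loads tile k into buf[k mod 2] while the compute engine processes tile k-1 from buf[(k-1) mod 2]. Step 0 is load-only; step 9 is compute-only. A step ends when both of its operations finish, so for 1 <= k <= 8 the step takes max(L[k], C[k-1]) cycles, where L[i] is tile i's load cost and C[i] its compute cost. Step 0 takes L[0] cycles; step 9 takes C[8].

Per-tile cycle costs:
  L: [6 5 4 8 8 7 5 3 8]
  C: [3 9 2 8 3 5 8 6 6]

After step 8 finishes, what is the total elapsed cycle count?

end_cycle[8] = 64

step 0: L[0]=6 → dur=6, Σ=6 | A=load:t0 B=idle [load-only]
step 1: L[1]=5 C[0]=3 → dur=5, Σ=11 | A=compute:t0 B=load:t1 [load-bound]
step 2: L[2]=4 C[1]=9 → dur=9, Σ=20 | A=load:t2 B=compute:t1 [compute-bound]
step 3: L[3]=8 C[2]=2 → dur=8, Σ=28 | A=compute:t2 B=load:t3 [load-bound]
step 4: L[4]=8 C[3]=8 → dur=8, Σ=36 | A=load:t4 B=compute:t3 [tied]
step 5: L[5]=7 C[4]=3 → dur=7, Σ=43 | A=compute:t4 B=load:t5 [load-bound]
step 6: L[6]=5 C[5]=5 → dur=5, Σ=48 | A=load:t6 B=compute:t5 [tied]
step 7: L[7]=3 C[6]=8 → dur=8, Σ=56 | A=compute:t6 B=load:t7 [compute-bound]
step 8: L[8]=8 C[7]=6 → dur=8, Σ=64 | A=load:t8 B=compute:t7 [load-bound]
step 9: C[8]=6 → dur=6, Σ=70 | A=compute:t8 B=idle [compute-only]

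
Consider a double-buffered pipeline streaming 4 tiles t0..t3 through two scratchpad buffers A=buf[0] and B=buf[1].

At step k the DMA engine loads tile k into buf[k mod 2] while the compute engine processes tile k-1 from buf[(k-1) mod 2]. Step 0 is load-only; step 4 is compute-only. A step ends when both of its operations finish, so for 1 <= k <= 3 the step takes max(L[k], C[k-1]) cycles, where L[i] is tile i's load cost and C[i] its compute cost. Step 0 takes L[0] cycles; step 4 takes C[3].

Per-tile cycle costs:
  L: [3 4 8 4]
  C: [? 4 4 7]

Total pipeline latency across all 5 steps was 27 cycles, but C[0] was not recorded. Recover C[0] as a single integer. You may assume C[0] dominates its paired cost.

C[0] = 5

step 0 → dur = L[0]=3 = 3
step 1 → dur = max(L[1]=4, C[0]=?) = C[0]  (unknown; binding)
step 2 → dur = max(L[2]=8, C[1]=4) = 8
step 3 → dur = max(L[3]=4, C[2]=4) = 4
step 4 → dur = C[3]=7 = 7
sum of known step durations = 22
dur[1] = total - known = 27 - 22 = 5
C[0] is the binding max in step 1, so C[0] = dur[1] = 5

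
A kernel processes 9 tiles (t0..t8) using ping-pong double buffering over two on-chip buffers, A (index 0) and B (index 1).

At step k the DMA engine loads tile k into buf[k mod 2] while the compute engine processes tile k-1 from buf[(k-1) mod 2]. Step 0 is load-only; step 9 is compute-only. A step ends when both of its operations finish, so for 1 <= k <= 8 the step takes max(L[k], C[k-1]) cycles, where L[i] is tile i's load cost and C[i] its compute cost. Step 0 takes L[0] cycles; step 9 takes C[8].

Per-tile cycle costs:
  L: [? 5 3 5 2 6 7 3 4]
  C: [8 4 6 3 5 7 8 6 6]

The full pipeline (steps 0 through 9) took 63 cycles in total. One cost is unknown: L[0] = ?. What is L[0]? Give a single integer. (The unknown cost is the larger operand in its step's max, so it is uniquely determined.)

L[0] = 9

step 0 | dur = L[0]=? = L[0]  (unknown; binding)
step 1 | dur = max(L[1]=5, C[0]=8) = 8
step 2 | dur = max(L[2]=3, C[1]=4) = 4
step 3 | dur = max(L[3]=5, C[2]=6) = 6
step 4 | dur = max(L[4]=2, C[3]=3) = 3
step 5 | dur = max(L[5]=6, C[4]=5) = 6
step 6 | dur = max(L[6]=7, C[5]=7) = 7
step 7 | dur = max(L[7]=3, C[6]=8) = 8
step 8 | dur = max(L[8]=4, C[7]=6) = 6
step 9 | dur = C[8]=6 = 6
sum of known step durations = 54
dur[0] = total - known = 63 - 54 = 9
L[0] is the binding max in step 0, so L[0] = dur[0] = 9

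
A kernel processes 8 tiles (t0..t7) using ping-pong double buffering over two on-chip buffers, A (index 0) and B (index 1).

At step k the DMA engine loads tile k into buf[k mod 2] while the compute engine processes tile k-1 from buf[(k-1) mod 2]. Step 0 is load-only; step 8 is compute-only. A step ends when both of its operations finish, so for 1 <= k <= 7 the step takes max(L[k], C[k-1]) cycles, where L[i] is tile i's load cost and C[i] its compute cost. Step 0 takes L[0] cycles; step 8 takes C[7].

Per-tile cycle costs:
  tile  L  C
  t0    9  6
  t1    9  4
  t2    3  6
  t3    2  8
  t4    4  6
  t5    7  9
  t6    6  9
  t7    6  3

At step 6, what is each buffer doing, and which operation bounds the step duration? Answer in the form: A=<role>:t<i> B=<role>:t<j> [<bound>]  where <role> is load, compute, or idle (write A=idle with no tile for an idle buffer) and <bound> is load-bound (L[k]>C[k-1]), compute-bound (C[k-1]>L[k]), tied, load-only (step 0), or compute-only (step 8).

step 6: A=load:t6 B=compute:t5 [compute-bound]

k=0 load=t0/9c comp=- wait=9 total=9
k=1 load=t1/9c comp=t0/6c wait=9 total=18
k=2 load=t2/3c comp=t1/4c wait=4 total=22
k=3 load=t3/2c comp=t2/6c wait=6 total=28
k=4 load=t4/4c comp=t3/8c wait=8 total=36
k=5 load=t5/7c comp=t4/6c wait=7 total=43
k=6 load=t6/6c comp=t5/9c wait=9 total=52
k=7 load=t7/6c comp=t6/9c wait=9 total=61
k=8 load=- comp=t7/3c wait=3 total=64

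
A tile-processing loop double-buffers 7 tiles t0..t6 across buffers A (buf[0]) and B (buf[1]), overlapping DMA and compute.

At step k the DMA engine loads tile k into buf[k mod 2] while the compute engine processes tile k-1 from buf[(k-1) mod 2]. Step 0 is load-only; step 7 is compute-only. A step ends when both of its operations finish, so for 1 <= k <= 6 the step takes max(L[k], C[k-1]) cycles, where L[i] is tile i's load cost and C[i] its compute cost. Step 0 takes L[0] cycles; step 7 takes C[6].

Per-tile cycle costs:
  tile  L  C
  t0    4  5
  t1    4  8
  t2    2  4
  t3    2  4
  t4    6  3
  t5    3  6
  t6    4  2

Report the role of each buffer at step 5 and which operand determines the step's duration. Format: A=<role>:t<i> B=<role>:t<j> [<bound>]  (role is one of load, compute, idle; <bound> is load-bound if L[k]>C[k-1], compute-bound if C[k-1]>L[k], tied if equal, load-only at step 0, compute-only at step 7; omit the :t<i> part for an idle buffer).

step 5: A=compute:t4 B=load:t5 [tied]

step 0: L[0]=4 → dur=4, Σ=4 | A=load:t0 B=idle [load-only]
step 1: L[1]=4 C[0]=5 → dur=5, Σ=9 | A=compute:t0 B=load:t1 [compute-bound]
step 2: L[2]=2 C[1]=8 → dur=8, Σ=17 | A=load:t2 B=compute:t1 [compute-bound]
step 3: L[3]=2 C[2]=4 → dur=4, Σ=21 | A=compute:t2 B=load:t3 [compute-bound]
step 4: L[4]=6 C[3]=4 → dur=6, Σ=27 | A=load:t4 B=compute:t3 [load-bound]
step 5: L[5]=3 C[4]=3 → dur=3, Σ=30 | A=compute:t4 B=load:t5 [tied]
step 6: L[6]=4 C[5]=6 → dur=6, Σ=36 | A=load:t6 B=compute:t5 [compute-bound]
step 7: C[6]=2 → dur=2, Σ=38 | A=compute:t6 B=idle [compute-only]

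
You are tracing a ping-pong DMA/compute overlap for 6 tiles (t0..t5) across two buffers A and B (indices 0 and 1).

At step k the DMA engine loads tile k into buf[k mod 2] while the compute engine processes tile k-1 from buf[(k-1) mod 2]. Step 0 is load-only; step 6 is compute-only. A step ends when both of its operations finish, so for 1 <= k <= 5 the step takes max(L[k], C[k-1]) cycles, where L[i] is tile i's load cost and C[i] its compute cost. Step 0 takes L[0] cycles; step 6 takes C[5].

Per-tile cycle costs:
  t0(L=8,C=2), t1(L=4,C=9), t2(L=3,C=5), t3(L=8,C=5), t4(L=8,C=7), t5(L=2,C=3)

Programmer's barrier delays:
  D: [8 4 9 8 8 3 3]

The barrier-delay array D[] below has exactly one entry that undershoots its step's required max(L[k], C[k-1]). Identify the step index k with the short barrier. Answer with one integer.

hazard at step 5

step 0: need L[0]=8 = 8; D[0]=8 ok
step 1: need max(L[1]=4,C[0]=2) = 4; D[1]=4 ok
step 2: need max(L[2]=3,C[1]=9) = 9; D[2]=9 ok
step 3: need max(L[3]=8,C[2]=5) = 8; D[3]=8 ok
step 4: need max(L[4]=8,C[3]=5) = 8; D[4]=8 ok
step 5: need max(L[5]=2,C[4]=7) = 7; D[5]=3 SHORT
step 6: need C[5]=3 = 3; D[6]=3 ok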